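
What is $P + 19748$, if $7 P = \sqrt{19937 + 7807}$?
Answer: $19748 + \frac{68 \sqrt{6}}{7} \approx 19772.0$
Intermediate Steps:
$P = \frac{68 \sqrt{6}}{7}$ ($P = \frac{\sqrt{19937 + 7807}}{7} = \frac{\sqrt{27744}}{7} = \frac{68 \sqrt{6}}{7} \approx 23.795$)
$P + 19748 = \frac{68 \sqrt{6}}{7} + 19748 = 19748 + \frac{68 \sqrt{6}}{7}$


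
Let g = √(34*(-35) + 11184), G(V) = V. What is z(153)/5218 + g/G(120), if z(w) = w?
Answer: 153/5218 + √9994/120 ≈ 0.86240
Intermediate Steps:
g = √9994 (g = √(-1190 + 11184) = √9994 ≈ 99.970)
z(153)/5218 + g/G(120) = 153/5218 + √9994/120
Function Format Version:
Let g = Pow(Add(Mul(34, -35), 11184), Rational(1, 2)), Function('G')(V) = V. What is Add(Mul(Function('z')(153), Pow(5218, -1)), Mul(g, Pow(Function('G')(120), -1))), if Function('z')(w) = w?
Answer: Add(Rational(153, 5218), Mul(Rational(1, 120), Pow(9994, Rational(1, 2)))) ≈ 0.86240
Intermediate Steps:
g = Pow(9994, Rational(1, 2)) (g = Pow(Add(-1190, 11184), Rational(1, 2)) = Pow(9994, Rational(1, 2)) ≈ 99.970)
Add(Mul(Function('z')(153), Pow(5218, -1)), Mul(g, Pow(Function('G')(120), -1))) = Add(Mul(153, Pow(5218, -1)), Mul(Pow(9994, Rational(1, 2)), Pow(120, -1))) = Add(Mul(153, Rational(1, 5218)), Mul(Pow(9994, Rational(1, 2)), Rational(1, 120))) = Add(Rational(153, 5218), Mul(Rational(1, 120), Pow(9994, Rational(1, 2))))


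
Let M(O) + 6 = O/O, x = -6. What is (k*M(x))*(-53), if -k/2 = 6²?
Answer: -19080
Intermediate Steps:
M(O) = -5 (M(O) = -6 + O/O = -6 + 1 = -5)
k = -72 (k = -2*6² = -2*36 = -72)
(k*M(x))*(-53) = -72*(-5)*(-53) = 360*(-53) = -19080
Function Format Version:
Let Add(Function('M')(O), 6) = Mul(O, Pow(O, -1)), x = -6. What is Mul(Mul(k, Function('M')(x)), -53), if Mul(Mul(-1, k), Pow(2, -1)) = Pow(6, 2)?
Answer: -19080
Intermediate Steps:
Function('M')(O) = -5 (Function('M')(O) = Add(-6, Mul(O, Pow(O, -1))) = Add(-6, 1) = -5)
k = -72 (k = Mul(-2, Pow(6, 2)) = Mul(-2, 36) = -72)
Mul(Mul(k, Function('M')(x)), -53) = Mul(Mul(-72, -5), -53) = Mul(360, -53) = -19080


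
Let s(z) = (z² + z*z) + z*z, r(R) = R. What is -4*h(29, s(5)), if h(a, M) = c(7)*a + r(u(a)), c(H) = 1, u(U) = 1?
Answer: -120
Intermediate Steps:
s(z) = 3*z² (s(z) = (z² + z²) + z² = 2*z² + z² = 3*z²)
h(a, M) = 1 + a (h(a, M) = 1*a + 1 = a + 1 = 1 + a)
-4*h(29, s(5)) = -4*(1 + 29) = -4*30 = -120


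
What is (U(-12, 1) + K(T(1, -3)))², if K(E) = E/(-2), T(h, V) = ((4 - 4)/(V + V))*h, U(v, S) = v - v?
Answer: 0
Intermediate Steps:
U(v, S) = 0
T(h, V) = 0 (T(h, V) = (0/((2*V)))*h = (0*(1/(2*V)))*h = 0*h = 0)
K(E) = -E/2 (K(E) = E*(-½) = -E/2)
(U(-12, 1) + K(T(1, -3)))² = (0 - ½*0)² = (0 + 0)² = 0² = 0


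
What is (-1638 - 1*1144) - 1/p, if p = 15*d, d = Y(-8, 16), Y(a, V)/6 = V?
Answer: -4006081/1440 ≈ -2782.0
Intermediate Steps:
Y(a, V) = 6*V
d = 96 (d = 6*16 = 96)
p = 1440 (p = 15*96 = 1440)
(-1638 - 1*1144) - 1/p = (-1638 - 1*1144) - 1/1440 = (-1638 - 1144) - 1*1/1440 = -2782 - 1/1440 = -4006081/1440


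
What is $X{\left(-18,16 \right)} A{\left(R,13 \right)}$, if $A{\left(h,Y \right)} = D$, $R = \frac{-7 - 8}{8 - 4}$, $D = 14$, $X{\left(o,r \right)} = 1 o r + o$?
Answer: $-4284$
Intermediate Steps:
$X{\left(o,r \right)} = o + o r$ ($X{\left(o,r \right)} = o r + o = o + o r$)
$R = - \frac{15}{4} \approx -3.75$
$A{\left(h,Y \right)} = 14$
$X{\left(-18,16 \right)} A{\left(R,13 \right)} = - 18 \left(1 + 16\right) 14 = \left(-18\right) 17 \cdot 14 = \left(-306\right) 14 = -4284$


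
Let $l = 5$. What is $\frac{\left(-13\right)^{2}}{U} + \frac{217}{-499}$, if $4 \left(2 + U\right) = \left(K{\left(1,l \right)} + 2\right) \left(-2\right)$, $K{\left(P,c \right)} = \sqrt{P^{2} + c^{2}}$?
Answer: $- \frac{507071}{2495} + \frac{169 \sqrt{26}}{5} \approx -30.888$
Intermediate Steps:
$U = -3 - \frac{\sqrt{26}}{2}$ ($U = -2 + \frac{\left(\sqrt{1^{2} + 5^{2}} + 2\right) \left(-2\right)}{4} = -2 + \frac{\left(\sqrt{1 + 25} + 2\right) \left(-2\right)}{4} = -2 + \frac{\left(\sqrt{26} + 2\right) \left(-2\right)}{4} = -2 + \frac{\left(2 + \sqrt{26}\right) \left(-2\right)}{4} = -2 + \frac{-4 - 2 \sqrt{26}}{4} = -2 - \left(1 + \frac{\sqrt{26}}{2}\right) = -3 - \frac{\sqrt{26}}{2} \approx -5.5495$)
$\frac{\left(-13\right)^{2}}{U} + \frac{217}{-499} = \frac{\left(-13\right)^{2}}{-3 - \frac{\sqrt{26}}{2}} + \frac{217}{-499} = \frac{169}{-3 - \frac{\sqrt{26}}{2}} + 217 \left(- \frac{1}{499}\right) = \frac{169}{-3 - \frac{\sqrt{26}}{2}} - \frac{217}{499} = - \frac{217}{499} + \frac{169}{-3 - \frac{\sqrt{26}}{2}}$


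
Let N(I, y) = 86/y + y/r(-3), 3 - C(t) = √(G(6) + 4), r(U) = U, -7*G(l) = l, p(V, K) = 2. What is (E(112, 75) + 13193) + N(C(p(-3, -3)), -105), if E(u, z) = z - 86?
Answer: 1387699/105 ≈ 13216.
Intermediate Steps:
G(l) = -l/7
E(u, z) = -86 + z
C(t) = 3 - √154/7 (C(t) = 3 - √(-⅐*6 + 4) = 3 - √(-6/7 + 4) = 3 - √(22/7) = 3 - √154/7)
N(I, y) = 86/y - y/3 (N(I, y) = 86/y + y/(-3) = 86/y + y*(-⅓) = 86/y - y/3)
(E(112, 75) + 13193) + N(C(p(-3, -3)), -105) = ((-86 + 75) + 13193) + (86/(-105) - ⅓*(-105)) = (-11 + 13193) + (86*(-1/105) + 35) = 13182 + (-86/105 + 35) = 13182 + 3589/105 = 1387699/105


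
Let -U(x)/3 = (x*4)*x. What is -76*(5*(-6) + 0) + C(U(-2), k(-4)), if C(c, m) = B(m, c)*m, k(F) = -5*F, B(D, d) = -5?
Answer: 2180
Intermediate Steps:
U(x) = -12*x**2 (U(x) = -3*x*4*x = -3*4*x*x = -12*x**2)
C(c, m) = -5*m
-76*(5*(-6) + 0) + C(U(-2), k(-4)) = -76*(5*(-6) + 0) - (-25)*(-4) = -76*(-30 + 0) - 5*20 = -76*(-30) - 100 = 2280 - 100 = 2180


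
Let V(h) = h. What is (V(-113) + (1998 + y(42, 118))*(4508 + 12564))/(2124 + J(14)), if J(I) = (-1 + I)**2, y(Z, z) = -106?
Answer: 32300111/2293 ≈ 14086.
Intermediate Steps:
(V(-113) + (1998 + y(42, 118))*(4508 + 12564))/(2124 + J(14)) = (-113 + (1998 - 106)*(4508 + 12564))/(2124 + (-1 + 14)**2) = (-113 + 1892*17072)/(2124 + 13**2) = (-113 + 32300224)/(2124 + 169) = 32300111/2293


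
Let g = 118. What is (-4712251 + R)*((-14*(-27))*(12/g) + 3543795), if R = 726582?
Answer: -833348278054737/59 ≈ -1.4125e+13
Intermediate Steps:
(-4712251 + R)*((-14*(-27))*(12/g) + 3543795) = (-4712251 + 726582)*((-14*(-27))*(12/118) + 3543795) = -3985669*(378*(12*(1/118)) + 3543795) = -3985669*(378*(6/59) + 3543795) = -3985669*(2268/59 + 3543795) = -3985669*209086173/59 = -833348278054737/59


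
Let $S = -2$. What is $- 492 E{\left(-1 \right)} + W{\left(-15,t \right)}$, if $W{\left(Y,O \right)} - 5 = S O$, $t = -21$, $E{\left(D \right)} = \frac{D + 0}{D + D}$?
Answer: $-199$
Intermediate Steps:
$E{\left(D \right)} = \frac{1}{2}$ ($E{\left(D \right)} = \frac{D}{2 D} = D \frac{1}{2 D} = \frac{1}{2}$)
$W{\left(Y,O \right)} = 5 - 2 O$
$- 492 E{\left(-1 \right)} + W{\left(-15,t \right)} = \left(-492\right) \frac{1}{2} + \left(5 - -42\right) = -246 + \left(5 + 42\right) = -246 + 47 = -199$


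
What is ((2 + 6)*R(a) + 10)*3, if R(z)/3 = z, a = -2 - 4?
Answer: -402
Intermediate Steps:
a = -6
R(z) = 3*z
((2 + 6)*R(a) + 10)*3 = ((2 + 6)*(3*(-6)) + 10)*3 = (8*(-18) + 10)*3 = (-144 + 10)*3 = -134*3 = -402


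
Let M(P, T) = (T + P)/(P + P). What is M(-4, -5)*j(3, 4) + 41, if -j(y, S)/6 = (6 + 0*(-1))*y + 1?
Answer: -349/4 ≈ -87.250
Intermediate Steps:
M(P, T) = (P + T)/(2*P) (M(P, T) = (P + T)/((2*P)) = (P + T)*(1/(2*P)) = (P + T)/(2*P))
j(y, S) = -6 - 36*y (j(y, S) = -6*((6 + 0*(-1))*y + 1) = -6*((6 + 0)*y + 1) = -6*(6*y + 1) = -6*(1 + 6*y) = -6 - 36*y)
M(-4, -5)*j(3, 4) + 41 = ((½)*(-4 - 5)/(-4))*(-6 - 36*3) + 41 = ((½)*(-¼)*(-9))*(-6 - 108) + 41 = (9/8)*(-114) + 41 = -513/4 + 41 = -349/4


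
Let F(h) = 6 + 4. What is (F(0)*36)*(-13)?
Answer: -4680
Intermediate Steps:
F(h) = 10
(F(0)*36)*(-13) = (10*36)*(-13) = 360*(-13) = -4680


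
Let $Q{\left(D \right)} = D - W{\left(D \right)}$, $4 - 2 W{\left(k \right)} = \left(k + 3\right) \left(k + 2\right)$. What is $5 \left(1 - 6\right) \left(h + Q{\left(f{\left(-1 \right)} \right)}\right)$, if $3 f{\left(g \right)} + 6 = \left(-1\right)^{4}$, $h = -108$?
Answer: $\frac{25075}{9} \approx 2786.1$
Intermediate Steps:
$W{\left(k \right)} = 2 - \frac{\left(2 + k\right) \left(3 + k\right)}{2}$ ($W{\left(k \right)} = 2 - \frac{\left(k + 3\right) \left(k + 2\right)}{2} = 2 - \frac{\left(3 + k\right) \left(2 + k\right)}{2} = 2 - \frac{\left(2 + k\right) \left(3 + k\right)}{2}$)
$f{\left(g \right)} = - \frac{5}{3}$ ($f{\left(g \right)} = -2 + \frac{\left(-1\right)^{4}}{3} = -2 + \frac{1}{3} \cdot 1 = -2 + \frac{1}{3} = - \frac{5}{3}$)
$Q{\left(D \right)} = 1 + \frac{D^{2}}{2} + \frac{7 D}{2}$ ($Q{\left(D \right)} = D - \left(-1 - \frac{5 D}{2} - \frac{D^{2}}{2}\right) = D + \left(1 + \frac{D^{2}}{2} + \frac{5 D}{2}\right) = 1 + \frac{D^{2}}{2} + \frac{7 D}{2}$)
$5 \left(1 - 6\right) \left(h + Q{\left(f{\left(-1 \right)} \right)}\right) = 5 \left(1 - 6\right) \left(-108 + \left(1 + \frac{\left(- \frac{5}{3}\right)^{2}}{2} + \frac{7}{2} \left(- \frac{5}{3}\right)\right)\right) = 5 \left(-5\right) \left(-108 + \left(1 + \frac{1}{2} \cdot \frac{25}{9} - \frac{35}{6}\right)\right) = - 25 \left(-108 + \left(1 + \frac{25}{18} - \frac{35}{6}\right)\right) = - 25 \left(-108 - \frac{31}{9}\right) = \left(-25\right) \left(- \frac{1003}{9}\right) = \frac{25075}{9}$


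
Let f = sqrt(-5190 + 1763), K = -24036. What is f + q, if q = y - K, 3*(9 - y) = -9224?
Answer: 81359/3 + I*sqrt(3427) ≈ 27120.0 + 58.541*I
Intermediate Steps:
y = 9251/3 (y = 9 - 1/3*(-9224) = 9 + 9224/3 = 9251/3 ≈ 3083.7)
f = I*sqrt(3427) (f = sqrt(-3427) = I*sqrt(3427) ≈ 58.541*I)
q = 81359/3 (q = 9251/3 - 1*(-24036) = 9251/3 + 24036 = 81359/3 ≈ 27120.)
f + q = I*sqrt(3427) + 81359/3 = 81359/3 + I*sqrt(3427)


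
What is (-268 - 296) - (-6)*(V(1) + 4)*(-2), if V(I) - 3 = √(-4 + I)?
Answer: -648 - 12*I*√3 ≈ -648.0 - 20.785*I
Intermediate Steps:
V(I) = 3 + √(-4 + I)
(-268 - 296) - (-6)*(V(1) + 4)*(-2) = (-268 - 296) - (-6)*((3 + √(-4 + 1)) + 4)*(-2) = -564 - (-6)*((3 + √(-3)) + 4)*(-2) = -564 - (-6)*((3 + I*√3) + 4)*(-2) = -564 - (-6)*(7 + I*√3)*(-2) = -564 - 2*(-21 - 3*I*√3)*(-2) = -564 + (42 + 6*I*√3)*(-2) = -564 + (-84 - 12*I*√3) = -648 - 12*I*√3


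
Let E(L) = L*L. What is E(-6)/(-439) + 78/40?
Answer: 16401/8780 ≈ 1.8680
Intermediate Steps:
E(L) = L**2
E(-6)/(-439) + 78/40 = (-6)**2/(-439) + 78/40 = 36*(-1/439) + 78*(1/40) = -36/439 + 39/20 = 16401/8780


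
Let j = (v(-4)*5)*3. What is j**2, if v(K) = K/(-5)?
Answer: 144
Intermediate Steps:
v(K) = -K/5 (v(K) = K*(-1/5) = -K/5)
j = 12 (j = (-1/5*(-4)*5)*3 = ((4/5)*5)*3 = 4*3 = 12)
j**2 = 12**2 = 144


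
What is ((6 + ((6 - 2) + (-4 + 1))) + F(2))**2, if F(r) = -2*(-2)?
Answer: 121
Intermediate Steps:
F(r) = 4
((6 + ((6 - 2) + (-4 + 1))) + F(2))**2 = ((6 + ((6 - 2) + (-4 + 1))) + 4)**2 = ((6 + (4 - 3)) + 4)**2 = ((6 + 1) + 4)**2 = (7 + 4)**2 = 11**2 = 121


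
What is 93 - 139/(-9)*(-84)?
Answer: -3613/3 ≈ -1204.3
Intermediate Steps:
93 - 139/(-9)*(-84) = 93 - 139*(-⅑)*(-84) = 93 + (139/9)*(-84) = 93 - 3892/3 = -3613/3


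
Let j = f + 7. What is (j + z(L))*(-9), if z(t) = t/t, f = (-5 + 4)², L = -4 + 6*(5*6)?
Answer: -81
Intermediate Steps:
L = 176 (L = -4 + 6*30 = -4 + 180 = 176)
f = 1 (f = (-1)² = 1)
j = 8 (j = 1 + 7 = 8)
z(t) = 1
(j + z(L))*(-9) = (8 + 1)*(-9) = 9*(-9) = -81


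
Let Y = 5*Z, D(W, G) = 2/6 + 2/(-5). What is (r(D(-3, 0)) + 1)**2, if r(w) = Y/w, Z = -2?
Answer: 22801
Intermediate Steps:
D(W, G) = -1/15 (D(W, G) = 2*(1/6) + 2*(-1/5) = 1/3 - 2/5 = -1/15)
Y = -10 (Y = 5*(-2) = -10)
r(w) = -10/w
(r(D(-3, 0)) + 1)**2 = (-10/(-1/15) + 1)**2 = (-10*(-15) + 1)**2 = (150 + 1)**2 = 151**2 = 22801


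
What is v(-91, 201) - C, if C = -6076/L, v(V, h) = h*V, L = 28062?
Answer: -256637983/14031 ≈ -18291.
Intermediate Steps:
v(V, h) = V*h
C = -3038/14031 (C = -6076/28062 = -6076*1/28062 = -3038/14031 ≈ -0.21652)
v(-91, 201) - C = -91*201 - 1*(-3038/14031) = -18291 + 3038/14031 = -256637983/14031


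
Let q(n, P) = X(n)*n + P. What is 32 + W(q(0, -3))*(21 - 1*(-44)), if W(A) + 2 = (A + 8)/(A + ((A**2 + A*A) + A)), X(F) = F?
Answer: -851/12 ≈ -70.917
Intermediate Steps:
q(n, P) = P + n**2 (q(n, P) = n*n + P = n**2 + P = P + n**2)
W(A) = -2 + (8 + A)/(2*A + 2*A**2) (W(A) = -2 + (A + 8)/(A + ((A**2 + A*A) + A)) = -2 + (8 + A)/(A + ((A**2 + A**2) + A)) = -2 + (8 + A)/(A + (2*A**2 + A)) = -2 + (8 + A)/(A + (A + 2*A**2)) = -2 + (8 + A)/(2*A + 2*A**2))
32 + W(q(0, -3))*(21 - 1*(-44)) = 32 + ((8 - 4*(-3 + 0**2)**2 - 3*(-3 + 0**2))/(2*(-3 + 0**2)*(1 + (-3 + 0**2))))*(21 - 1*(-44)) = 32 + ((8 - 4*(-3 + 0)**2 - 3*(-3 + 0))/(2*(-3 + 0)*(1 + (-3 + 0))))*(21 + 44) = 32 + ((1/2)*(8 - 4*(-3)**2 - 3*(-3))/(-3*(1 - 3)))*65 = 32 + ((1/2)*(-1/3)*(8 - 4*9 + 9)/(-2))*65 = 32 + ((1/2)*(-1/3)*(-1/2)*(8 - 36 + 9))*65 = 32 + ((1/2)*(-1/3)*(-1/2)*(-19))*65 = 32 - 19/12*65 = 32 - 1235/12 = -851/12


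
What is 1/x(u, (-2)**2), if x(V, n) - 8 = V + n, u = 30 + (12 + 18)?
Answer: 1/72 ≈ 0.013889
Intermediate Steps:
u = 60 (u = 30 + 30 = 60)
x(V, n) = 8 + V + n (x(V, n) = 8 + (V + n) = 8 + V + n)
1/x(u, (-2)**2) = 1/(8 + 60 + (-2)**2) = 1/(8 + 60 + 4) = 1/72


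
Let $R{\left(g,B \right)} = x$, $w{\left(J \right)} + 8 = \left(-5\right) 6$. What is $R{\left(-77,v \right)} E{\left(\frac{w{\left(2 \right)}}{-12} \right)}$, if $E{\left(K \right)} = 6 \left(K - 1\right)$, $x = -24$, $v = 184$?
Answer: $-312$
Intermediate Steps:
$w{\left(J \right)} = -38$ ($w{\left(J \right)} = -8 - 30 = -38$)
$R{\left(g,B \right)} = -24$
$E{\left(K \right)} = -6 + 6 K$ ($E{\left(K \right)} = 6 \left(-1 + K\right) = -6 + 6 K$)
$R{\left(-77,v \right)} E{\left(\frac{w{\left(2 \right)}}{-12} \right)} = - 24 \left(-6 + 6 \left(- \frac{38}{-12}\right)\right) = - 24 \left(-6 + 6 \left(\left(-38\right) \left(- \frac{1}{12}\right)\right)\right) = - 24 \left(-6 + 6 \cdot \frac{19}{6}\right) = - 24 \left(-6 + 19\right) = \left(-24\right) 13 = -312$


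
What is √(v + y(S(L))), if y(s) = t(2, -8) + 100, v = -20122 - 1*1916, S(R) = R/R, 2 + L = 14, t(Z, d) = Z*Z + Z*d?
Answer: 5*I*√878 ≈ 148.16*I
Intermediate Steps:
t(Z, d) = Z² + Z*d
L = 12 (L = -2 + 14 = 12)
S(R) = 1
v = -22038 (v = -20122 - 1916 = -22038)
y(s) = 88 (y(s) = 2*(2 - 8) + 100 = 2*(-6) + 100 = -12 + 100 = 88)
√(v + y(S(L))) = √(-22038 + 88) = √(-21950) = 5*I*√878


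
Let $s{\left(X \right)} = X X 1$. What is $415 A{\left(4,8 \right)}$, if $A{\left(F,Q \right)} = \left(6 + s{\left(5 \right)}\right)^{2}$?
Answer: $398815$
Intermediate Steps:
$s{\left(X \right)} = X^{2}$ ($s{\left(X \right)} = X^{2} \cdot 1 = X^{2}$)
$A{\left(F,Q \right)} = 961$ ($A{\left(F,Q \right)} = \left(6 + 5^{2}\right)^{2} = \left(6 + 25\right)^{2} = 31^{2} = 961$)
$415 A{\left(4,8 \right)} = 415 \cdot 961 = 398815$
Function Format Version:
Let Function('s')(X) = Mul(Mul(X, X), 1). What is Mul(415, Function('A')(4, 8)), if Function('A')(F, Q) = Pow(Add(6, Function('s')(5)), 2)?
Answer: 398815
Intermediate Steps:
Function('s')(X) = Pow(X, 2) (Function('s')(X) = Mul(Pow(X, 2), 1) = Pow(X, 2))
Function('A')(F, Q) = 961 (Function('A')(F, Q) = Pow(Add(6, Pow(5, 2)), 2) = Pow(Add(6, 25), 2) = Pow(31, 2) = 961)
Mul(415, Function('A')(4, 8)) = Mul(415, 961) = 398815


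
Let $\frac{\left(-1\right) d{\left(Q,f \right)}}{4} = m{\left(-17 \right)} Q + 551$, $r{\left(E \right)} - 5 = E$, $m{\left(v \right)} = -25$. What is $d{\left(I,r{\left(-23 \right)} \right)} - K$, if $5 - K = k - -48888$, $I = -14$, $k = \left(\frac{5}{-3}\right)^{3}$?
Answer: $\frac{1222408}{27} \approx 45274.0$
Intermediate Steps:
$r{\left(E \right)} = 5 + E$
$k = - \frac{125}{27}$ ($k = \left(5 \left(- \frac{1}{3}\right)\right)^{3} = \left(- \frac{5}{3}\right)^{3} = - \frac{125}{27} \approx -4.6296$)
$d{\left(Q,f \right)} = -2204 + 100 Q$ ($d{\left(Q,f \right)} = - 4 \left(- 25 Q + 551\right) = - 4 \left(551 - 25 Q\right) = -2204 + 100 Q$)
$K = - \frac{1319716}{27}$ ($K = 5 - \left(- \frac{125}{27} - -48888\right) = 5 - \left(- \frac{125}{27} + 48888\right) = 5 - \frac{1319851}{27} = - \frac{1319716}{27} \approx -48878.0$)
$d{\left(I,r{\left(-23 \right)} \right)} - K = \left(-2204 + 100 \left(-14\right)\right) - - \frac{1319716}{27} = \left(-2204 - 1400\right) + \frac{1319716}{27} = -3604 + \frac{1319716}{27} = \frac{1222408}{27}$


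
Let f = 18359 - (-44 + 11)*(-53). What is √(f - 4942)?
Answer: 2*√2917 ≈ 108.02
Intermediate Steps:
f = 16610 (f = 18359 - (-33)*(-53) = 18359 - 1*1749 = 18359 - 1749 = 16610)
√(f - 4942) = √(16610 - 4942) = √11668 = 2*√2917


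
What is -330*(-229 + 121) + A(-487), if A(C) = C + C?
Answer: 34666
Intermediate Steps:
A(C) = 2*C
-330*(-229 + 121) + A(-487) = -330*(-229 + 121) + 2*(-487) = -330*(-108) - 974 = 35640 - 974 = 34666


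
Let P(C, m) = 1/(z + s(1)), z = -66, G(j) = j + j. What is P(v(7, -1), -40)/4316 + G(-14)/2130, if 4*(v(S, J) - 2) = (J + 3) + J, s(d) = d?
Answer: -157145/11951004 ≈ -0.013149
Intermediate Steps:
G(j) = 2*j
v(S, J) = 11/4 + J/2 (v(S, J) = 2 + ((J + 3) + J)/4 = 2 + ((3 + J) + J)/4 = 2 + (3 + 2*J)/4 = 2 + (¾ + J/2) = 11/4 + J/2)
P(C, m) = -1/65 (P(C, m) = 1/(-66 + 1) = 1/(-65) = -1/65)
P(v(7, -1), -40)/4316 + G(-14)/2130 = -1/65/4316 + (2*(-14))/2130 = -1/65*1/4316 - 28*1/2130 = -1/280540 - 14/1065 = -157145/11951004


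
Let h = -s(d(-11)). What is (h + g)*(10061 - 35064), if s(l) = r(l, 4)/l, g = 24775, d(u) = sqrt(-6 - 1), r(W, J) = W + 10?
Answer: -619424322 - 250030*I*sqrt(7)/7 ≈ -6.1942e+8 - 94503.0*I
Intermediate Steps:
r(W, J) = 10 + W
d(u) = I*sqrt(7) (d(u) = sqrt(-7) = I*sqrt(7))
s(l) = (10 + l)/l
h = I*sqrt(7)*(10 + I*sqrt(7))/7 (h = -(10 + I*sqrt(7))/(I*sqrt(7)) = -(-I*sqrt(7)/7)*(10 + I*sqrt(7)) = -(-1)*I*sqrt(7)*(10 + I*sqrt(7))/7 = I*sqrt(7)*(10 + I*sqrt(7))/7 ≈ -1.0 + 3.7796*I)
(h + g)*(10061 - 35064) = ((-1 + 10*I*sqrt(7)/7) + 24775)*(10061 - 35064) = (24774 + 10*I*sqrt(7)/7)*(-25003) = -619424322 - 250030*I*sqrt(7)/7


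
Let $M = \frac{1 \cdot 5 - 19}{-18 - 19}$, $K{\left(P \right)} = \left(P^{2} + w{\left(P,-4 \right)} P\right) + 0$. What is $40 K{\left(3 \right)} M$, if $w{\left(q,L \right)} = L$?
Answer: $- \frac{1680}{37} \approx -45.405$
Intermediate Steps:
$K{\left(P \right)} = P^{2} - 4 P$ ($K{\left(P \right)} = \left(P^{2} - 4 P\right) + 0 = P^{2} - 4 P$)
$M = \frac{14}{37}$ ($M = \frac{5 - 19}{-37} = \left(-14\right) \left(- \frac{1}{37}\right) = \frac{14}{37} \approx 0.37838$)
$40 K{\left(3 \right)} M = 40 \cdot 3 \left(-4 + 3\right) \frac{14}{37} = 40 \cdot 3 \left(-1\right) \frac{14}{37} = 40 \left(-3\right) \frac{14}{37} = \left(-120\right) \frac{14}{37} = - \frac{1680}{37}$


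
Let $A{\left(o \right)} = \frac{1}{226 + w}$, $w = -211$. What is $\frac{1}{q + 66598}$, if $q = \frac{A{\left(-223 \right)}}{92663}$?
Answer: $\frac{1389945}{92567557111} \approx 1.5015 \cdot 10^{-5}$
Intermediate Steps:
$A{\left(o \right)} = \frac{1}{15}$ ($A{\left(o \right)} = \frac{1}{226 - 211} = \frac{1}{15}$)
$q = \frac{1}{1389945}$ ($q = \frac{1}{15 \cdot 92663} = \frac{1}{15} \cdot \frac{1}{92663} = \frac{1}{1389945} \approx 7.1945 \cdot 10^{-7}$)
$\frac{1}{q + 66598} = \frac{1}{\frac{1}{1389945} + 66598} = \frac{1}{\frac{92567557111}{1389945}} = \frac{1389945}{92567557111}$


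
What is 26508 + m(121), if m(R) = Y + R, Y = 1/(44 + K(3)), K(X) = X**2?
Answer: 1411338/53 ≈ 26629.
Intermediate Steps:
Y = 1/53 (Y = 1/(44 + 3**2) = 1/(44 + 9) = 1/53 ≈ 0.018868)
m(R) = 1/53 + R
26508 + m(121) = 26508 + (1/53 + 121) = 26508 + 6414/53 = 1411338/53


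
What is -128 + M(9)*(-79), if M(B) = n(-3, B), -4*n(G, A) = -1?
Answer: -591/4 ≈ -147.75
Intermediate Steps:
n(G, A) = ¼ (n(G, A) = -¼*(-1) = ¼)
M(B) = ¼
-128 + M(9)*(-79) = -128 + (¼)*(-79) = -128 - 79/4 = -591/4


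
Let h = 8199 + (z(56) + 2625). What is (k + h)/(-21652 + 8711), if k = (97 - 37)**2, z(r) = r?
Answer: -14480/12941 ≈ -1.1189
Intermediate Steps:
k = 3600 (k = 60**2 = 3600)
h = 10880 (h = 8199 + (56 + 2625) = 8199 + 2681 = 10880)
(k + h)/(-21652 + 8711) = (3600 + 10880)/(-21652 + 8711) = 14480/(-12941) = 14480*(-1/12941) = -14480/12941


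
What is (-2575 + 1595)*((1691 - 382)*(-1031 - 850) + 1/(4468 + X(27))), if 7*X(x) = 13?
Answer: 75499869510520/31289 ≈ 2.4130e+9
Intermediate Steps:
X(x) = 13/7 (X(x) = (⅐)*13 = 13/7)
(-2575 + 1595)*((1691 - 382)*(-1031 - 850) + 1/(4468 + X(27))) = (-2575 + 1595)*((1691 - 382)*(-1031 - 850) + 1/(4468 + 13/7)) = -980*(1309*(-1881) + 1/(31289/7)) = -980*(-2462229 + 7/31289) = -980*(-77040683174/31289) = 75499869510520/31289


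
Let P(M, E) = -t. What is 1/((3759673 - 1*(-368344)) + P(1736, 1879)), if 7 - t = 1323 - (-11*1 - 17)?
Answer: 1/4129361 ≈ 2.4217e-7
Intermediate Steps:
t = -1344 (t = 7 - (1323 - (-11*1 - 17)) = 7 - (1323 - (-11 - 17)) = 7 - (1323 - 1*(-28)) = 7 - (1323 + 28) = 7 - 1*1351 = 7 - 1351 = -1344)
P(M, E) = 1344 (P(M, E) = -1*(-1344) = 1344)
1/((3759673 - 1*(-368344)) + P(1736, 1879)) = 1/((3759673 - 1*(-368344)) + 1344) = 1/((3759673 + 368344) + 1344) = 1/(4128017 + 1344) = 1/4129361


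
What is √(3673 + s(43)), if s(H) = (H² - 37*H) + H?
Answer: √3974 ≈ 63.040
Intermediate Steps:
s(H) = H² - 36*H
√(3673 + s(43)) = √(3673 + 43*(-36 + 43)) = √(3673 + 43*7) = √(3673 + 301) = √3974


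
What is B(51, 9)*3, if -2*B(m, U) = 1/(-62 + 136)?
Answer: -3/148 ≈ -0.020270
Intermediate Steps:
B(m, U) = -1/148 (B(m, U) = -1/(2*(-62 + 136)) = -1/2/74 = -1/2*1/74 = -1/148)
B(51, 9)*3 = -1/148*3 = -3/148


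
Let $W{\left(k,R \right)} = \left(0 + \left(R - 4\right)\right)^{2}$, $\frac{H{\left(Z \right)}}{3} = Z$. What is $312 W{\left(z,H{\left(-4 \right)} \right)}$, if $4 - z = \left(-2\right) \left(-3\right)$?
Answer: $79872$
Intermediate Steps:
$H{\left(Z \right)} = 3 Z$
$z = -2$ ($z = 4 - \left(-2\right) \left(-3\right) = 4 - 6 = -2$)
$W{\left(k,R \right)} = \left(-4 + R\right)^{2}$ ($W{\left(k,R \right)} = \left(0 + \left(-4 + R\right)\right)^{2} = \left(-4 + R\right)^{2}$)
$312 W{\left(z,H{\left(-4 \right)} \right)} = 312 \left(-4 + 3 \left(-4\right)\right)^{2} = 312 \left(-4 - 12\right)^{2} = 312 \left(-16\right)^{2} = 312 \cdot 256 = 79872$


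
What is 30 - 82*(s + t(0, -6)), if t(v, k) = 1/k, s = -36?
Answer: 8987/3 ≈ 2995.7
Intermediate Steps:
30 - 82*(s + t(0, -6)) = 30 - 82*(-36 + 1/(-6)) = 30 - 82*(-36 - 1/6) = 30 - 82*(-217/6) = 30 + 8897/3 = 8987/3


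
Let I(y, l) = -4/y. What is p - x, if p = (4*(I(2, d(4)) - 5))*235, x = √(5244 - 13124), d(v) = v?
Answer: -6580 - 2*I*√1970 ≈ -6580.0 - 88.769*I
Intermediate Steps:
x = 2*I*√1970 (x = √(-7880) = 2*I*√1970 ≈ 88.769*I)
p = -6580 (p = (4*(-4/2 - 5))*235 = (4*(-4*½ - 5))*235 = (4*(-2 - 5))*235 = (4*(-7))*235 = -28*235 = -6580)
p - x = -6580 - 2*I*√1970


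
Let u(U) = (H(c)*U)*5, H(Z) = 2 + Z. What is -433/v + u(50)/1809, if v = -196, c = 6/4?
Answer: 954797/354564 ≈ 2.6929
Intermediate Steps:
c = 3/2 (c = 6*(1/4) = 3/2 ≈ 1.5000)
u(U) = 35*U/2 (u(U) = ((2 + 3/2)*U)*5 = (7*U/2)*5 = 35*U/2)
-433/v + u(50)/1809 = -433/(-196) + ((35/2)*50)/1809 = -433*(-1/196) + 875*(1/1809) = 433/196 + 875/1809 = 954797/354564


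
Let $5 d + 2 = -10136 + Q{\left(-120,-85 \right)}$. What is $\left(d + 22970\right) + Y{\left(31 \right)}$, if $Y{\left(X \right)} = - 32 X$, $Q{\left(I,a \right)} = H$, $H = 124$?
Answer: $\frac{99876}{5} \approx 19975.0$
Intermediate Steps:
$Q{\left(I,a \right)} = 124$
$d = - \frac{10014}{5}$ ($d = - \frac{2}{5} + \frac{-10136 + 124}{5} = - \frac{2}{5} + \frac{1}{5} \left(-10012\right) = - \frac{2}{5} - \frac{10012}{5} = - \frac{10014}{5} \approx -2002.8$)
$\left(d + 22970\right) + Y{\left(31 \right)} = \left(- \frac{10014}{5} + 22970\right) - 992 = \frac{104836}{5} - 992 = \frac{99876}{5}$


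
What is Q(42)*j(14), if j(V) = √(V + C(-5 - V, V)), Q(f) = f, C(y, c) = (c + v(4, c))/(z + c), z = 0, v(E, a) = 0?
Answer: 42*√15 ≈ 162.67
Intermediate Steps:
C(y, c) = 1 (C(y, c) = (c + 0)/(0 + c) = c/c = 1)
j(V) = √(1 + V) (j(V) = √(V + 1) = √(1 + V))
Q(42)*j(14) = 42*√(1 + 14) = 42*√15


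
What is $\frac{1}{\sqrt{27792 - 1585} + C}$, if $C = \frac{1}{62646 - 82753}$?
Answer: $\frac{20107}{10595266003942} + \frac{404291449 \sqrt{26207}}{10595266003942} \approx 0.0061772$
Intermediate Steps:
$C = - \frac{1}{20107}$ ($C = \frac{1}{-20107} = - \frac{1}{20107} \approx -4.9734 \cdot 10^{-5}$)
$\frac{1}{\sqrt{27792 - 1585} + C} = \frac{1}{\sqrt{27792 - 1585} - \frac{1}{20107}} = \frac{1}{\sqrt{26207} - \frac{1}{20107}} = \frac{1}{- \frac{1}{20107} + \sqrt{26207}}$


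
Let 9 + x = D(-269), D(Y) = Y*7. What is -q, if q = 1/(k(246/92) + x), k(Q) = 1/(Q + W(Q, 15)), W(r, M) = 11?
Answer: 629/1190022 ≈ 0.00052856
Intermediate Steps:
D(Y) = 7*Y
k(Q) = 1/(11 + Q) (k(Q) = 1/(Q + 11) = 1/(11 + Q))
x = -1892 (x = -9 + 7*(-269) = -9 - 1883 = -1892)
q = -629/1190022 (q = 1/(1/(11 + 246/92) - 1892) = 1/(1/(11 + 246*(1/92)) - 1892) = 1/(1/(11 + 123/46) - 1892) = 1/(1/(629/46) - 1892) = 1/(46/629 - 1892) = 1/(-1190022/629) = -629/1190022 ≈ -0.00052856)
-q = -1*(-629/1190022) = 629/1190022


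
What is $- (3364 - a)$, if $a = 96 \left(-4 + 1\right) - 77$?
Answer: $-3729$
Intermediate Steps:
$a = -365$ ($a = 96 \left(-3\right) - 77 = -288 - 77 = -365$)
$- (3364 - a) = - (3364 - -365) = - (3364 + 365) = \left(-1\right) 3729 = -3729$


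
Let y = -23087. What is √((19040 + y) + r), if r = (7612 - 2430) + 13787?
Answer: 3*√1658 ≈ 122.16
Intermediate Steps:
r = 18969 (r = 5182 + 13787 = 18969)
√((19040 + y) + r) = √((19040 - 23087) + 18969) = √(-4047 + 18969) = √14922 = 3*√1658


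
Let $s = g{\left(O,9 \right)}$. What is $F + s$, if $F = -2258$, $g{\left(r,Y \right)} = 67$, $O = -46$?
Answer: $-2191$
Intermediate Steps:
$s = 67$
$F + s = -2258 + 67 = -2191$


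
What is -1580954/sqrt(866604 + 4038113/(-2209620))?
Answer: -3161908*sqrt(1057779062690992635)/1914861492367 ≈ -1698.3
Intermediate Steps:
-1580954/sqrt(866604 + 4038113/(-2209620)) = -1580954/sqrt(866604 + 4038113*(-1/2209620)) = -1580954/sqrt(866604 - 4038113/2209620) = -1580954*2*sqrt(1057779062690992635)/1914861492367 = -3161908*sqrt(1057779062690992635)/1914861492367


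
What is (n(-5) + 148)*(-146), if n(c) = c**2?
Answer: -25258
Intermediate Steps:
(n(-5) + 148)*(-146) = ((-5)**2 + 148)*(-146) = (25 + 148)*(-146) = 173*(-146) = -25258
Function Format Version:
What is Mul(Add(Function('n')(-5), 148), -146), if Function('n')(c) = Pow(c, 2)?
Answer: -25258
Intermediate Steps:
Mul(Add(Function('n')(-5), 148), -146) = Mul(Add(Pow(-5, 2), 148), -146) = Mul(Add(25, 148), -146) = Mul(173, -146) = -25258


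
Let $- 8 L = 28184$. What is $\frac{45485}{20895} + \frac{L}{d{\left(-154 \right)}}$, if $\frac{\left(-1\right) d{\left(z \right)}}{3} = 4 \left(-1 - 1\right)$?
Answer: $- \frac{4834763}{33432} \approx -144.61$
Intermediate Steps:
$d{\left(z \right)} = 24$ ($d{\left(z \right)} = - 3 \cdot 4 \left(-1 - 1\right) = - 3 \cdot 4 \left(-2\right) = \left(-3\right) \left(-8\right) = 24$)
$L = -3523$ ($L = \left(- \frac{1}{8}\right) 28184 = -3523$)
$\frac{45485}{20895} + \frac{L}{d{\left(-154 \right)}} = \frac{45485}{20895} - \frac{3523}{24} = 45485 \cdot \frac{1}{20895} - \frac{3523}{24} = \frac{9097}{4179} - \frac{3523}{24} = - \frac{4834763}{33432}$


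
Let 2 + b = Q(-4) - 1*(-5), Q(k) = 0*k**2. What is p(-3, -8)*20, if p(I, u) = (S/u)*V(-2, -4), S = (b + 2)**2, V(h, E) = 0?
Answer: 0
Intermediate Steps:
Q(k) = 0
b = 3 (b = -2 + (0 - 1*(-5)) = -2 + (0 + 5) = -2 + 5 = 3)
S = 25 (S = (3 + 2)**2 = 5**2 = 25)
p(I, u) = 0 (p(I, u) = (25/u)*0 = 0)
p(-3, -8)*20 = 0*20 = 0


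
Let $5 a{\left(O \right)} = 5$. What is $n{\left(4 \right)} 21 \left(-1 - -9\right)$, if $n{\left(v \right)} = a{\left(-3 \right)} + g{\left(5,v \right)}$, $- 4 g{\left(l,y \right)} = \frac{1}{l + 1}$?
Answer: $161$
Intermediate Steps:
$g{\left(l,y \right)} = - \frac{1}{4 \left(1 + l\right)}$ ($g{\left(l,y \right)} = - \frac{1}{4 \left(l + 1\right)} = - \frac{1}{4 \left(1 + l\right)}$)
$a{\left(O \right)} = 1$ ($a{\left(O \right)} = \frac{1}{5} \cdot 5 = 1$)
$n{\left(v \right)} = \frac{23}{24}$ ($n{\left(v \right)} = 1 - \frac{1}{4 + 4 \cdot 5} = 1 - \frac{1}{4 + 20} = 1 - \frac{1}{24} = \frac{23}{24}$)
$n{\left(4 \right)} 21 \left(-1 - -9\right) = \frac{23}{24} \cdot 21 \left(-1 - -9\right) = \frac{161 \left(-1 + 9\right)}{8} = \frac{161}{8} \cdot 8 = 161$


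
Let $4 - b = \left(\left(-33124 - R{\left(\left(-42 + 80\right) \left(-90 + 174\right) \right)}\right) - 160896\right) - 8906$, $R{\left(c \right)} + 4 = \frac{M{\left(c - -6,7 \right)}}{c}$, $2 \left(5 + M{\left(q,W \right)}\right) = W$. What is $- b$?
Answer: $- \frac{431826527}{2128} \approx -2.0293 \cdot 10^{5}$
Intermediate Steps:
$M{\left(q,W \right)} = -5 + \frac{W}{2}$
$R{\left(c \right)} = -4 - \frac{3}{2 c}$ ($R{\left(c \right)} = -4 + \frac{-5 + \frac{1}{2} \cdot 7}{c} = -4 + \frac{-5 + \frac{7}{2}}{c} = -4 - \frac{3}{2 c}$)
$b = \frac{431826527}{2128}$ ($b = 4 - \left(\left(\left(-33124 - \left(-4 - \frac{3}{2 \left(-42 + 80\right) \left(-90 + 174\right)}\right)\right) - 160896\right) - 8906\right) = 4 - \left(\left(\left(-33124 - \left(-4 - \frac{3}{2 \cdot 38 \cdot 84}\right)\right) - 160896\right) - 8906\right) = 4 - \left(\left(\left(-33124 - \left(-4 - \frac{3}{2 \cdot 3192}\right)\right) - 160896\right) - 8906\right) = 4 - \left(\left(\left(-33124 - \left(-4 - \frac{1}{2128}\right)\right) - 160896\right) - 8906\right) = 4 - \left(\left(\left(-33124 - - \frac{8513}{2128}\right) - 160896\right) - 8906\right) = 4 - \left(\left(\left(-33124 + \frac{8513}{2128}\right) - 160896\right) - 8906\right) = 4 - \left(\left(- \frac{70479359}{2128} - 160896\right) - 8906\right) = 4 - \left(- \frac{412866047}{2128} - 8906\right) = 4 - - \frac{431818015}{2128} = 4 + \frac{431818015}{2128} = \frac{431826527}{2128} \approx 2.0293 \cdot 10^{5}$)
$- b = \left(-1\right) \frac{431826527}{2128} = - \frac{431826527}{2128}$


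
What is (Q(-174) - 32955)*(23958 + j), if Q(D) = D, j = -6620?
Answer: -574390602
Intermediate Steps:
(Q(-174) - 32955)*(23958 + j) = (-174 - 32955)*(23958 - 6620) = -33129*17338 = -574390602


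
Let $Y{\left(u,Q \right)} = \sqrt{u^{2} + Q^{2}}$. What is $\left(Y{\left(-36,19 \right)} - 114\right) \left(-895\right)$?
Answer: $102030 - 895 \sqrt{1657} \approx 65598.0$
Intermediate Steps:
$Y{\left(u,Q \right)} = \sqrt{Q^{2} + u^{2}}$
$\left(Y{\left(-36,19 \right)} - 114\right) \left(-895\right) = \left(\sqrt{19^{2} + \left(-36\right)^{2}} - 114\right) \left(-895\right) = \left(\sqrt{361 + 1296} - 114\right) \left(-895\right) = \left(\sqrt{1657} - 114\right) \left(-895\right) = \left(-114 + \sqrt{1657}\right) \left(-895\right) = 102030 - 895 \sqrt{1657}$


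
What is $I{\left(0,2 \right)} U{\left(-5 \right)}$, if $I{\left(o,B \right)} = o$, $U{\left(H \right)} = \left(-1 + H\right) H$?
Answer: $0$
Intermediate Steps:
$U{\left(H \right)} = H \left(-1 + H\right)$
$I{\left(0,2 \right)} U{\left(-5 \right)} = 0 \left(- 5 \left(-1 - 5\right)\right) = 0 \left(\left(-5\right) \left(-6\right)\right) = 0 \cdot 30 = 0$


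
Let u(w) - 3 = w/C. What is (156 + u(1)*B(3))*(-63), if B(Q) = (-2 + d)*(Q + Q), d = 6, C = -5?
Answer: -70308/5 ≈ -14062.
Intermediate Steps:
u(w) = 3 - w/5 (u(w) = 3 + w/(-5) = 3 + w*(-1/5) = 3 - w/5)
B(Q) = 8*Q (B(Q) = (-2 + 6)*(Q + Q) = 4*(2*Q) = 8*Q)
(156 + u(1)*B(3))*(-63) = (156 + (3 - 1/5*1)*(8*3))*(-63) = (156 + (3 - 1/5)*24)*(-63) = (156 + (14/5)*24)*(-63) = (156 + 336/5)*(-63) = (1116/5)*(-63) = -70308/5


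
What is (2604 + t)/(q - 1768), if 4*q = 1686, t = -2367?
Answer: -474/2693 ≈ -0.17601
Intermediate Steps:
q = 843/2 (q = (¼)*1686 = 843/2 ≈ 421.50)
(2604 + t)/(q - 1768) = (2604 - 2367)/(843/2 - 1768) = 237/(-2693/2) = 237*(-2/2693) = -474/2693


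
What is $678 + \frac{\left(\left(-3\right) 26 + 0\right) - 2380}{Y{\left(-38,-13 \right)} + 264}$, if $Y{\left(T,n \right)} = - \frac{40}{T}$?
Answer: $\frac{1683853}{2518} \approx 668.73$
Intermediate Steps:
$678 + \frac{\left(\left(-3\right) 26 + 0\right) - 2380}{Y{\left(-38,-13 \right)} + 264} = 678 + \frac{\left(\left(-3\right) 26 + 0\right) - 2380}{- \frac{40}{-38} + 264} = 678 + \frac{\left(-78 + 0\right) - 2380}{\left(-40\right) \left(- \frac{1}{38}\right) + 264} = 678 + \frac{-78 - 2380}{\frac{20}{19} + 264} = 678 - \frac{2458}{\frac{5036}{19}} = 678 - \frac{23351}{2518} = \frac{1683853}{2518}$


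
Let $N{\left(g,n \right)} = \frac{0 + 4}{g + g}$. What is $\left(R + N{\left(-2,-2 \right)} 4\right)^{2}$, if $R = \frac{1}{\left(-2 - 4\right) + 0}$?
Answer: $\frac{625}{36} \approx 17.361$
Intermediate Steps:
$N{\left(g,n \right)} = \frac{2}{g}$ ($N{\left(g,n \right)} = \frac{4}{2 g} = 4 \frac{1}{2 g} = \frac{2}{g}$)
$R = - \frac{1}{6}$ ($R = \frac{1}{-6 + 0} = \frac{1}{-6} = - \frac{1}{6} \approx -0.16667$)
$\left(R + N{\left(-2,-2 \right)} 4\right)^{2} = \left(- \frac{1}{6} + \frac{2}{-2} \cdot 4\right)^{2} = \left(- \frac{1}{6} + 2 \left(- \frac{1}{2}\right) 4\right)^{2} = \left(- \frac{1}{6} - 4\right)^{2} = \left(- \frac{25}{6}\right)^{2} = \frac{625}{36}$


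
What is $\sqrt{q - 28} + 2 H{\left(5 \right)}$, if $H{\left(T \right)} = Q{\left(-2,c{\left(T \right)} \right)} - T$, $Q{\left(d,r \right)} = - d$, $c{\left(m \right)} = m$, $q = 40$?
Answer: $-6 + 2 \sqrt{3} \approx -2.5359$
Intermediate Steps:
$H{\left(T \right)} = 2 - T$ ($H{\left(T \right)} = \left(-1\right) \left(-2\right) - T = 2 - T$)
$\sqrt{q - 28} + 2 H{\left(5 \right)} = \sqrt{40 - 28} + 2 \left(2 - 5\right) = \sqrt{12} + 2 \left(2 - 5\right) = 2 \sqrt{3} + 2 \left(-3\right) = 2 \sqrt{3} - 6 = -6 + 2 \sqrt{3}$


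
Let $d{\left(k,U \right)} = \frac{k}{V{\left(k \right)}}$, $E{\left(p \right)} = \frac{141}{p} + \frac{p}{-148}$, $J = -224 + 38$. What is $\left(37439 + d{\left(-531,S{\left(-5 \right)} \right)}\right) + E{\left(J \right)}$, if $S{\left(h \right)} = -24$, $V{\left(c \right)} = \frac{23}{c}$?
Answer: $\frac{1311100682}{26381} \approx 49699.0$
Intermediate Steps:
$J = -186$
$E{\left(p \right)} = \frac{141}{p} - \frac{p}{148}$ ($E{\left(p \right)} = \frac{141}{p} + p \left(- \frac{1}{148}\right) = \frac{141}{p} - \frac{p}{148}$)
$d{\left(k,U \right)} = \frac{k^{2}}{23}$ ($d{\left(k,U \right)} = \frac{k}{23 \frac{1}{k}} = k \frac{k}{23} = \frac{k^{2}}{23}$)
$\left(37439 + d{\left(-531,S{\left(-5 \right)} \right)}\right) + E{\left(J \right)} = \left(37439 + \frac{\left(-531\right)^{2}}{23}\right) + \left(\frac{141}{-186} - - \frac{93}{74}\right) = \left(37439 + \frac{1}{23} \cdot 281961\right) + \left(141 \left(- \frac{1}{186}\right) + \frac{93}{74}\right) = \left(37439 + \frac{281961}{23}\right) + \left(- \frac{47}{62} + \frac{93}{74}\right) = \frac{1143058}{23} + \frac{572}{1147} = \frac{1311100682}{26381}$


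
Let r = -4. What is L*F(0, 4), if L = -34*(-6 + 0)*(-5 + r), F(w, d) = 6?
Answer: -11016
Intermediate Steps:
L = -1836 (L = -34*(-6 + 0)*(-5 - 4) = -(-204)*(-9) = -34*54 = -1836)
L*F(0, 4) = -1836*6 = -11016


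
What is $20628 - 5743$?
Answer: $14885$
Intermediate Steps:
$20628 - 5743 = 14885$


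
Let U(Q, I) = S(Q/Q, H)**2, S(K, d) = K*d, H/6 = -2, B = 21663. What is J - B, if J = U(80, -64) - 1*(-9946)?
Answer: -11573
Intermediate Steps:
H = -12 (H = 6*(-2) = -12)
U(Q, I) = 144 (U(Q, I) = ((Q/Q)*(-12))**2 = (1*(-12))**2 = (-12)**2 = 144)
J = 10090 (J = 144 - 1*(-9946) = 144 + 9946 = 10090)
J - B = 10090 - 1*21663 = 10090 - 21663 = -11573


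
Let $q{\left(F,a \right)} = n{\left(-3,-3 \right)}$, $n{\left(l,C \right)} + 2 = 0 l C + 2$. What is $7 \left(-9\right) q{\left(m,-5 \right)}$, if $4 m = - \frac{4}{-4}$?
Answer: $0$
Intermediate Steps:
$m = \frac{1}{4}$ ($m = \frac{\left(-4\right) \frac{1}{-4}}{4} = \frac{\left(-4\right) \left(- \frac{1}{4}\right)}{4} = \frac{1}{4} \cdot 1 = \frac{1}{4} \approx 0.25$)
$n{\left(l,C \right)} = 0$ ($n{\left(l,C \right)} = -2 + \left(0 l C + 2\right) = -2 + \left(0 C + 2\right) = -2 + \left(0 + 2\right) = -2 + 2 = 0$)
$q{\left(F,a \right)} = 0$
$7 \left(-9\right) q{\left(m,-5 \right)} = 7 \left(-9\right) 0 = \left(-63\right) 0 = 0$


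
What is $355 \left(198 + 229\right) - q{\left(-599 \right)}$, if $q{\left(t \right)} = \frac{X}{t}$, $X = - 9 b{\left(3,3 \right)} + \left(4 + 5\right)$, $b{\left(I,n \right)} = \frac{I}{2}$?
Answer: $\frac{181598821}{1198} \approx 1.5159 \cdot 10^{5}$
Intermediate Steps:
$b{\left(I,n \right)} = \frac{I}{2}$ ($b{\left(I,n \right)} = I \frac{1}{2} = \frac{I}{2}$)
$X = - \frac{9}{2}$ ($X = - 9 \cdot \frac{1}{2} \cdot 3 + \left(4 + 5\right) = \left(-9\right) \frac{3}{2} + 9 = - \frac{27}{2} + 9 = - \frac{9}{2} \approx -4.5$)
$q{\left(t \right)} = - \frac{9}{2 t}$
$355 \left(198 + 229\right) - q{\left(-599 \right)} = 355 \left(198 + 229\right) - - \frac{9}{2 \left(-599\right)} = 355 \cdot 427 - \left(- \frac{9}{2}\right) \left(- \frac{1}{599}\right) = 151585 - \frac{9}{1198} = \frac{181598821}{1198}$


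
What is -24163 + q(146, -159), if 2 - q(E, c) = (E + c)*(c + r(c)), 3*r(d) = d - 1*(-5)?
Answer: -80686/3 ≈ -26895.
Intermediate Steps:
r(d) = 5/3 + d/3 (r(d) = (d - 1*(-5))/3 = (d + 5)/3 = (5 + d)/3 = 5/3 + d/3)
q(E, c) = 2 - (5/3 + 4*c/3)*(E + c) (q(E, c) = 2 - (E + c)*(c + (5/3 + c/3)) = 2 - (E + c)*(5/3 + 4*c/3) = 2 - (5/3 + 4*c/3)*(E + c))
-24163 + q(146, -159) = -24163 + (2 - 5/3*146 - 5/3*(-159) - 4/3*(-159)**2 - 4/3*146*(-159)) = -24163 + (2 - 730/3 + 265 - 4/3*25281 + 30952) = -24163 + (2 - 730/3 + 265 - 33708 + 30952) = -24163 - 8197/3 = -80686/3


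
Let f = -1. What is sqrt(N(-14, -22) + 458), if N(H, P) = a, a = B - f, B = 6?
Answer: sqrt(465) ≈ 21.564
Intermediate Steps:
a = 7 (a = 6 - 1*(-1) = 6 + 1 = 7)
N(H, P) = 7
sqrt(N(-14, -22) + 458) = sqrt(7 + 458) = sqrt(465)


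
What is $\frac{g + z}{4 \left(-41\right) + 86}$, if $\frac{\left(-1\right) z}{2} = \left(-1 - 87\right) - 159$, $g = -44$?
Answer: $- \frac{75}{13} \approx -5.7692$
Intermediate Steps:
$z = 494$ ($z = - 2 \left(\left(-1 - 87\right) - 159\right) = - 2 \left(-88 - 159\right) = \left(-2\right) \left(-247\right) = 494$)
$\frac{g + z}{4 \left(-41\right) + 86} = \frac{-44 + 494}{4 \left(-41\right) + 86} = \frac{450}{-164 + 86} = \frac{450}{-78} = 450 \left(- \frac{1}{78}\right) = - \frac{75}{13}$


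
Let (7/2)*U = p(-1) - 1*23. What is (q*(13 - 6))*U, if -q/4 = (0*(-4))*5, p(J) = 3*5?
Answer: 0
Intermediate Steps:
p(J) = 15
q = 0 (q = -4*0*(-4)*5 = -0*5 = -4*0 = 0)
U = -16/7 (U = 2*(15 - 1*23)/7 = 2*(15 - 23)/7 = (2/7)*(-8) = -16/7 ≈ -2.2857)
(q*(13 - 6))*U = (0*(13 - 6))*(-16/7) = (0*7)*(-16/7) = 0*(-16/7) = 0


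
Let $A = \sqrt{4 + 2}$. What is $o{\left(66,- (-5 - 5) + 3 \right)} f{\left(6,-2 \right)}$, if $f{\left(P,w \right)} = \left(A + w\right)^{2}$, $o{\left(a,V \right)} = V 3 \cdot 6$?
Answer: $2340 - 936 \sqrt{6} \approx 47.278$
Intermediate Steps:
$A = \sqrt{6} \approx 2.4495$
$o{\left(a,V \right)} = 18 V$ ($o{\left(a,V \right)} = 3 V 6 = 18 V$)
$f{\left(P,w \right)} = \left(w + \sqrt{6}\right)^{2}$ ($f{\left(P,w \right)} = \left(\sqrt{6} + w\right)^{2} = \left(w + \sqrt{6}\right)^{2}$)
$o{\left(66,- (-5 - 5) + 3 \right)} f{\left(6,-2 \right)} = 18 \left(- (-5 - 5) + 3\right) \left(-2 + \sqrt{6}\right)^{2} = 18 \left(\left(-1\right) \left(-10\right) + 3\right) \left(-2 + \sqrt{6}\right)^{2} = 18 \left(10 + 3\right) \left(-2 + \sqrt{6}\right)^{2} = 18 \cdot 13 \left(-2 + \sqrt{6}\right)^{2} = 234 \left(-2 + \sqrt{6}\right)^{2}$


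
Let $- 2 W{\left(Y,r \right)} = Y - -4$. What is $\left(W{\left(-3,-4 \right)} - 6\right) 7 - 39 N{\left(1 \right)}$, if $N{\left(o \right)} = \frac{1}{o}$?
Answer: $- \frac{169}{2} \approx -84.5$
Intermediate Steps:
$W{\left(Y,r \right)} = -2 - \frac{Y}{2}$ ($W{\left(Y,r \right)} = - \frac{Y - -4}{2} = - \frac{Y + 4}{2} = - \frac{4 + Y}{2} = -2 - \frac{Y}{2}$)
$\left(W{\left(-3,-4 \right)} - 6\right) 7 - 39 N{\left(1 \right)} = \left(\left(-2 - - \frac{3}{2}\right) - 6\right) 7 - \frac{39}{1} = \left(\left(-2 + \frac{3}{2}\right) - 6\right) 7 - 39 = \left(- \frac{1}{2} - 6\right) 7 - 39 = \left(- \frac{13}{2}\right) 7 - 39 = - \frac{91}{2} - 39 = - \frac{169}{2}$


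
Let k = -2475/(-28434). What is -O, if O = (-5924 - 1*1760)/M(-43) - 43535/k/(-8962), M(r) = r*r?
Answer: -70613031917/1367085885 ≈ -51.652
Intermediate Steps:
k = 825/9478 (k = -2475*(-1/28434) = 825/9478 ≈ 0.087044)
M(r) = r²
O = 70613031917/1367085885 (O = (-5924 - 1*1760)/((-43)²) - 43535/825/9478/(-8962) = (-5924 - 1760)/1849 - 43535*9478/825*(-1/8962) = -7684*1/1849 - 82524946/165*(-1/8962) = -7684/1849 + 41262473/739365 = 70613031917/1367085885 ≈ 51.652)
-O = -1*70613031917/1367085885 = -70613031917/1367085885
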